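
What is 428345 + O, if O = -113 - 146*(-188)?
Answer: 455680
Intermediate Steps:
O = 27335 (O = -113 + 27448 = 27335)
428345 + O = 428345 + 27335 = 455680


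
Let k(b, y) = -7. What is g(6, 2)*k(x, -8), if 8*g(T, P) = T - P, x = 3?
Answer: -7/2 ≈ -3.5000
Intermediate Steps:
g(T, P) = -P/8 + T/8 (g(T, P) = (T - P)/8 = -P/8 + T/8)
g(6, 2)*k(x, -8) = (-⅛*2 + (⅛)*6)*(-7) = (-¼ + ¾)*(-7) = (½)*(-7) = -7/2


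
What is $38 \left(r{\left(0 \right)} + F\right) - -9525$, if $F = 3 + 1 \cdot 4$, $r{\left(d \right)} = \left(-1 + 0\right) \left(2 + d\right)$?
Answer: $9715$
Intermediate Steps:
$r{\left(d \right)} = -2 - d$ ($r{\left(d \right)} = - (2 + d) = -2 - d$)
$F = 7$ ($F = 3 + 4 = 7$)
$38 \left(r{\left(0 \right)} + F\right) - -9525 = 38 \left(\left(-2 - 0\right) + 7\right) - -9525 = 38 \left(\left(-2 + 0\right) + 7\right) + 9525 = 38 \left(-2 + 7\right) + 9525 = 38 \cdot 5 + 9525 = 190 + 9525 = 9715$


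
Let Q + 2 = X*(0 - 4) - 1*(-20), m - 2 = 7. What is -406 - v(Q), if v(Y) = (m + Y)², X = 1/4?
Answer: -1082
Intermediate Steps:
m = 9 (m = 2 + 7 = 9)
X = ¼ ≈ 0.25000
Q = 17 (Q = -2 + ((0 - 4)/4 - 1*(-20)) = -2 + ((¼)*(-4) + 20) = -2 + (-1 + 20) = -2 + 19 = 17)
v(Y) = (9 + Y)²
-406 - v(Q) = -406 - (9 + 17)² = -406 - 1*26² = -406 - 1*676 = -406 - 676 = -1082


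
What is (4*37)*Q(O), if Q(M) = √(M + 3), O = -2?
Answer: 148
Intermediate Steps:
Q(M) = √(3 + M)
(4*37)*Q(O) = (4*37)*√(3 - 2) = 148*√1 = 148*1 = 148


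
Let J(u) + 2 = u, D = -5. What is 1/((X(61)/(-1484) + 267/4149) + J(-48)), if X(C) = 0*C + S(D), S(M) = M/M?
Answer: -2052372/102487907 ≈ -0.020025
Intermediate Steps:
S(M) = 1
J(u) = -2 + u
X(C) = 1 (X(C) = 0*C + 1 = 0 + 1 = 1)
1/((X(61)/(-1484) + 267/4149) + J(-48)) = 1/((1/(-1484) + 267/4149) + (-2 - 48)) = 1/((1*(-1/1484) + 267*(1/4149)) - 50) = 1/((-1/1484 + 89/1383) - 50) = 1/(130693/2052372 - 50) = 1/(-102487907/2052372) = -2052372/102487907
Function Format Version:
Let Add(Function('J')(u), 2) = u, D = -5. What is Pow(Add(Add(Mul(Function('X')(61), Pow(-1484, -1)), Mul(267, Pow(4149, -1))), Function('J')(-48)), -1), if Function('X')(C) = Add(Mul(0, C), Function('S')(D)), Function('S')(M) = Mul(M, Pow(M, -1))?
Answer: Rational(-2052372, 102487907) ≈ -0.020025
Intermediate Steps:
Function('S')(M) = 1
Function('J')(u) = Add(-2, u)
Function('X')(C) = 1 (Function('X')(C) = Add(Mul(0, C), 1) = Add(0, 1) = 1)
Pow(Add(Add(Mul(Function('X')(61), Pow(-1484, -1)), Mul(267, Pow(4149, -1))), Function('J')(-48)), -1) = Pow(Add(Add(Mul(1, Pow(-1484, -1)), Mul(267, Pow(4149, -1))), Add(-2, -48)), -1) = Pow(Add(Add(Mul(1, Rational(-1, 1484)), Mul(267, Rational(1, 4149))), -50), -1) = Pow(Add(Add(Rational(-1, 1484), Rational(89, 1383)), -50), -1) = Pow(Add(Rational(130693, 2052372), -50), -1) = Pow(Rational(-102487907, 2052372), -1) = Rational(-2052372, 102487907)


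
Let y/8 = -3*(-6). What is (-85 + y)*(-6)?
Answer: -354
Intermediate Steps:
y = 144 (y = 8*(-3*(-6)) = 8*18 = 144)
(-85 + y)*(-6) = (-85 + 144)*(-6) = 59*(-6) = -354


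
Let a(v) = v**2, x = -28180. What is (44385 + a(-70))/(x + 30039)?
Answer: 49285/1859 ≈ 26.512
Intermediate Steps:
(44385 + a(-70))/(x + 30039) = (44385 + (-70)**2)/(-28180 + 30039) = (44385 + 4900)/1859 = 49285*(1/1859) = 49285/1859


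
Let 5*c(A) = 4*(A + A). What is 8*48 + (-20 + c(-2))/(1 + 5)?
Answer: 5702/15 ≈ 380.13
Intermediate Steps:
c(A) = 8*A/5 (c(A) = (4*(A + A))/5 = (4*(2*A))/5 = (8*A)/5 = 8*A/5)
8*48 + (-20 + c(-2))/(1 + 5) = 8*48 + (-20 + (8/5)*(-2))/(1 + 5) = 384 + (-20 - 16/5)/6 = 384 - 116/5*⅙ = 384 - 58/15 = 5702/15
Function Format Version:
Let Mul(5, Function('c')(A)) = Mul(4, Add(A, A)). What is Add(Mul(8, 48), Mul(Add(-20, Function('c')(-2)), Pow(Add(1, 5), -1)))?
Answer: Rational(5702, 15) ≈ 380.13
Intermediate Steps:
Function('c')(A) = Mul(Rational(8, 5), A) (Function('c')(A) = Mul(Rational(1, 5), Mul(4, Add(A, A))) = Mul(Rational(1, 5), Mul(4, Mul(2, A))) = Mul(Rational(1, 5), Mul(8, A)) = Mul(Rational(8, 5), A))
Add(Mul(8, 48), Mul(Add(-20, Function('c')(-2)), Pow(Add(1, 5), -1))) = Add(Mul(8, 48), Mul(Add(-20, Mul(Rational(8, 5), -2)), Pow(Add(1, 5), -1))) = Add(384, Mul(Add(-20, Rational(-16, 5)), Pow(6, -1))) = Add(384, Mul(Rational(-116, 5), Rational(1, 6))) = Add(384, Rational(-58, 15)) = Rational(5702, 15)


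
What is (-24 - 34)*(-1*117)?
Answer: 6786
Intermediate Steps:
(-24 - 34)*(-1*117) = -58*(-117) = 6786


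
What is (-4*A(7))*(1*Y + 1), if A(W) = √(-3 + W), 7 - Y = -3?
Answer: -88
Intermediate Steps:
Y = 10 (Y = 7 - 1*(-3) = 7 + 3 = 10)
(-4*A(7))*(1*Y + 1) = (-4*√(-3 + 7))*(1*10 + 1) = (-4*√4)*(10 + 1) = -4*2*11 = -8*11 = -88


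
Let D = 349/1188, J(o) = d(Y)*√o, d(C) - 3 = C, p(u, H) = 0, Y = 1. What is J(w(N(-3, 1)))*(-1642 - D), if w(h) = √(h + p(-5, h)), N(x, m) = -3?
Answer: -1951045*(-3)^(¼)/297 ≈ -6113.3 - 6113.3*I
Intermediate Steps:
d(C) = 3 + C
w(h) = √h (w(h) = √(h + 0) = √h)
J(o) = 4*√o (J(o) = (3 + 1)*√o = 4*√o)
D = 349/1188 (D = 349*(1/1188) = 349/1188 ≈ 0.29377)
J(w(N(-3, 1)))*(-1642 - D) = (4*√(√(-3)))*(-1642 - 1*349/1188) = (4*√(I*√3))*(-1642 - 349/1188) = (4*(3^(¼)*√I))*(-1951045/1188) = (4*3^(¼)*√I)*(-1951045/1188) = -1951045*3^(¼)*√I/297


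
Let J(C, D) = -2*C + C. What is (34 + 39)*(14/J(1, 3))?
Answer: -1022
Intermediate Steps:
J(C, D) = -C
(34 + 39)*(14/J(1, 3)) = (34 + 39)*(14/((-1*1))) = 73*(14/(-1)) = 73*(14*(-1)) = 73*(-14) = -1022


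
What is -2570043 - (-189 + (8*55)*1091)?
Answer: -3049894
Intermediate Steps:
-2570043 - (-189 + (8*55)*1091) = -2570043 - (-189 + 440*1091) = -2570043 - (-189 + 480040) = -2570043 - 1*479851 = -2570043 - 479851 = -3049894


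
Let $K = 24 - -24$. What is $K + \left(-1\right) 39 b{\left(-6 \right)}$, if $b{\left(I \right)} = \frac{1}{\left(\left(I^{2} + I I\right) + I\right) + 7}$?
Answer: $\frac{3465}{73} \approx 47.466$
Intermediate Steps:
$K = 48$ ($K = 24 + 24 = 48$)
$b{\left(I \right)} = \frac{1}{7 + I + 2 I^{2}}$ ($b{\left(I \right)} = \frac{1}{\left(\left(I^{2} + I^{2}\right) + I\right) + 7} = \frac{1}{\left(2 I^{2} + I\right) + 7} = \frac{1}{\left(I + 2 I^{2}\right) + 7} = \frac{1}{7 + I + 2 I^{2}}$)
$K + \left(-1\right) 39 b{\left(-6 \right)} = 48 + \frac{\left(-1\right) 39}{7 - 6 + 2 \left(-6\right)^{2}} = 48 - \frac{39}{7 - 6 + 2 \cdot 36} = 48 - \frac{39}{7 - 6 + 72} = 48 - \frac{39}{73} = \frac{3465}{73}$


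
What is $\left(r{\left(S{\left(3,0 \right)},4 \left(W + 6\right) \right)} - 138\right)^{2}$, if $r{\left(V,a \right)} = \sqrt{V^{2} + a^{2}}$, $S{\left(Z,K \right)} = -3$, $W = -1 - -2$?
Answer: $\left(138 - \sqrt{793}\right)^{2} \approx 12065.0$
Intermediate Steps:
$W = 1$ ($W = -1 + 2 = 1$)
$\left(r{\left(S{\left(3,0 \right)},4 \left(W + 6\right) \right)} - 138\right)^{2} = \left(\sqrt{\left(-3\right)^{2} + \left(4 \left(1 + 6\right)\right)^{2}} - 138\right)^{2} = \left(\sqrt{9 + \left(4 \cdot 7\right)^{2}} - 138\right)^{2} = \left(\sqrt{9 + 28^{2}} - 138\right)^{2} = \left(\sqrt{9 + 784} - 138\right)^{2} = \left(\sqrt{793} - 138\right)^{2} = \left(-138 + \sqrt{793}\right)^{2}$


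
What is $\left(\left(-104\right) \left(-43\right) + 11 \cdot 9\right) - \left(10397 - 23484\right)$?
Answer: $17658$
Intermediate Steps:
$\left(\left(-104\right) \left(-43\right) + 11 \cdot 9\right) - \left(10397 - 23484\right) = \left(4472 + 99\right) - -13087 = 4571 + 13087 = 17658$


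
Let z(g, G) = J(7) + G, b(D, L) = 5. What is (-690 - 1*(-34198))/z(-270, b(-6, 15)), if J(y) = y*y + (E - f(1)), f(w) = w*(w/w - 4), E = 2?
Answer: 33508/59 ≈ 567.93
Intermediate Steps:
f(w) = -3*w (f(w) = w*(1 - 4) = w*(-3) = -3*w)
J(y) = 5 + y² (J(y) = y*y + (2 - (-3)) = y² + (2 - 1*(-3)) = y² + (2 + 3) = y² + 5 = 5 + y²)
z(g, G) = 54 + G (z(g, G) = (5 + 7²) + G = (5 + 49) + G = 54 + G)
(-690 - 1*(-34198))/z(-270, b(-6, 15)) = (-690 - 1*(-34198))/(54 + 5) = (-690 + 34198)/59 = 33508*(1/59) = 33508/59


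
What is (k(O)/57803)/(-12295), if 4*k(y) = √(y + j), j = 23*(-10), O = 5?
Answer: -3*I/568550308 ≈ -5.2766e-9*I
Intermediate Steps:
j = -230
k(y) = √(-230 + y)/4 (k(y) = √(y - 230)/4 = √(-230 + y)/4)
(k(O)/57803)/(-12295) = ((√(-230 + 5)/4)/57803)/(-12295) = ((√(-225)/4)*(1/57803))*(-1/12295) = (((15*I)/4)*(1/57803))*(-1/12295) = ((15*I/4)*(1/57803))*(-1/12295) = (15*I/231212)*(-1/12295) = -3*I/568550308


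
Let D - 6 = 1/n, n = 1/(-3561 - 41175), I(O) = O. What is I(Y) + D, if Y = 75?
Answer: -44655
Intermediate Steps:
n = -1/44736 (n = 1/(-44736) = -1/44736 ≈ -2.2353e-5)
D = -44730 (D = 6 + 1/(-1/44736) = 6 - 44736 = -44730)
I(Y) + D = 75 - 44730 = -44655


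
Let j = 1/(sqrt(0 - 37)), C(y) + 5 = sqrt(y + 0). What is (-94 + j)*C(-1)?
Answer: (5 - I)*(3478 + I*sqrt(37))/37 ≈ 470.16 - 93.178*I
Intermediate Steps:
C(y) = -5 + sqrt(y) (C(y) = -5 + sqrt(y + 0) = -5 + sqrt(y))
j = -I*sqrt(37)/37 (j = 1/(sqrt(-37)) = 1/(I*sqrt(37)) = -I*sqrt(37)/37 ≈ -0.1644*I)
(-94 + j)*C(-1) = (-94 - I*sqrt(37)/37)*(-5 + sqrt(-1)) = (-94 - I*sqrt(37)/37)*(-5 + I)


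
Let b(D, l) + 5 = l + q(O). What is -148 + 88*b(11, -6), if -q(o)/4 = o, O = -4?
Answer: 292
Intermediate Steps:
q(o) = -4*o
b(D, l) = 11 + l (b(D, l) = -5 + (l - 4*(-4)) = -5 + (l + 16) = -5 + (16 + l) = 11 + l)
-148 + 88*b(11, -6) = -148 + 88*(11 - 6) = -148 + 88*5 = -148 + 440 = 292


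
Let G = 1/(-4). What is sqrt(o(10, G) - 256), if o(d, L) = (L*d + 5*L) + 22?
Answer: I*sqrt(951)/2 ≈ 15.419*I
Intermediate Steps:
G = -1/4 ≈ -0.25000
o(d, L) = 22 + 5*L + L*d (o(d, L) = (5*L + L*d) + 22 = 22 + 5*L + L*d)
sqrt(o(10, G) - 256) = sqrt((22 + 5*(-1/4) - 1/4*10) - 256) = sqrt((22 - 5/4 - 5/2) - 256) = sqrt(73/4 - 256) = sqrt(-951/4) = I*sqrt(951)/2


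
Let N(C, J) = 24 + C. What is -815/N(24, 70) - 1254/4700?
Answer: -972673/56400 ≈ -17.246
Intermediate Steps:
-815/N(24, 70) - 1254/4700 = -815/(24 + 24) - 1254/4700 = -815/48 - 1254*1/4700 = -815*1/48 - 627/2350 = -815/48 - 627/2350 = -972673/56400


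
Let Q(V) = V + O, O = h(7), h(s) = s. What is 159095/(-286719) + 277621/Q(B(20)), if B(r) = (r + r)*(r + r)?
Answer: 79343549834/460757433 ≈ 172.20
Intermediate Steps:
O = 7
B(r) = 4*r² (B(r) = (2*r)*(2*r) = 4*r²)
Q(V) = 7 + V (Q(V) = V + 7 = 7 + V)
159095/(-286719) + 277621/Q(B(20)) = 159095/(-286719) + 277621/(7 + 4*20²) = 159095*(-1/286719) + 277621/(7 + 4*400) = -159095/286719 + 277621/(7 + 1600) = -159095/286719 + 277621/1607 = 79343549834/460757433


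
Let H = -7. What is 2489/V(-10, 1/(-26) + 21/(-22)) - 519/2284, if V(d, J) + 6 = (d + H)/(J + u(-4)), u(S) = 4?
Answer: -2447097389/11445124 ≈ -213.81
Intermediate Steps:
V(d, J) = -6 + (-7 + d)/(4 + J) (V(d, J) = -6 + (d - 7)/(J + 4) = -6 + (-7 + d)/(4 + J))
2489/V(-10, 1/(-26) + 21/(-22)) - 519/2284 = 2489/(((-31 - 10 - 6*(1/(-26) + 21/(-22)))/(4 + (1/(-26) + 21/(-22))))) - 519/2284 = 2489/(((-31 - 10 - 6*(1*(-1/26) + 21*(-1/22)))/(4 + (1*(-1/26) + 21*(-1/22))))) - 519*1/2284 = 2489/(((-31 - 10 - 6*(-1/26 - 21/22))/(4 + (-1/26 - 21/22)))) - 519/2284 = 2489/(((-31 - 10 - 6*(-142/143))/(4 - 142/143))) - 519/2284 = 2489/(((-31 - 10 + 852/143)/(430/143))) - 519/2284 = 2489/(((143/430)*(-5011/143))) - 519/2284 = 2489/(-5011/430) - 519/2284 = 2489*(-430/5011) - 519/2284 = -1070270/5011 - 519/2284 = -2447097389/11445124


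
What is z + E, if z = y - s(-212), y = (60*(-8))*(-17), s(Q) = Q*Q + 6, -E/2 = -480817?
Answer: 924844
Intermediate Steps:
E = 961634 (E = -2*(-480817) = 961634)
s(Q) = 6 + Q**2 (s(Q) = Q**2 + 6 = 6 + Q**2)
y = 8160 (y = -480*(-17) = 8160)
z = -36790 (z = 8160 - (6 + (-212)**2) = 8160 - (6 + 44944) = 8160 - 1*44950 = 8160 - 44950 = -36790)
z + E = -36790 + 961634 = 924844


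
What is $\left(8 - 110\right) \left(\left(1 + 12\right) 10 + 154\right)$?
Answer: $-28968$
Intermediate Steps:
$\left(8 - 110\right) \left(\left(1 + 12\right) 10 + 154\right) = \left(8 - 110\right) \left(13 \cdot 10 + 154\right) = - 102 \left(130 + 154\right) = \left(-102\right) 284 = -28968$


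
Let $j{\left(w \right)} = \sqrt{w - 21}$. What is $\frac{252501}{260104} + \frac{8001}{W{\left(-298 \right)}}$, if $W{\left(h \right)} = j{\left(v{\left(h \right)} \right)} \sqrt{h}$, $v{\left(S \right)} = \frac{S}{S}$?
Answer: $\frac{252501}{260104} - \frac{8001 \sqrt{1490}}{2980} \approx -102.67$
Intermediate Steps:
$v{\left(S \right)} = 1$
$j{\left(w \right)} = \sqrt{-21 + w}$
$W{\left(h \right)} = 2 i \sqrt{5} \sqrt{h}$ ($W{\left(h \right)} = \sqrt{-21 + 1} \sqrt{h} = \sqrt{-20} \sqrt{h} = 2 i \sqrt{5} \sqrt{h}$)
$\frac{252501}{260104} + \frac{8001}{W{\left(-298 \right)}} = \frac{252501}{260104} + \frac{8001}{2 i \sqrt{5} \sqrt{-298}} = 252501 \cdot \frac{1}{260104} + \frac{8001}{2 i \sqrt{5} i \sqrt{298}} = \frac{252501}{260104} + \frac{8001}{\left(-2\right) \sqrt{1490}} = \frac{252501}{260104} + 8001 \left(- \frac{\sqrt{1490}}{2980}\right) = \frac{252501}{260104} - \frac{8001 \sqrt{1490}}{2980}$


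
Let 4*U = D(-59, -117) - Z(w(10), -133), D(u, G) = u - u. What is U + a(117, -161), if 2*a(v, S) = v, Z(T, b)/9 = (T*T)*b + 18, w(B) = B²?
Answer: 2992518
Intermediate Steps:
D(u, G) = 0
Z(T, b) = 162 + 9*b*T² (Z(T, b) = 9*((T*T)*b + 18) = 9*(T²*b + 18) = 9*(b*T² + 18) = 9*(18 + b*T²) = 162 + 9*b*T²)
a(v, S) = v/2
U = 5984919/2 (U = (0 - (162 + 9*(-133)*(10²)²))/4 = (0 - (162 + 9*(-133)*100²))/4 = (0 - (162 + 9*(-133)*10000))/4 = (0 - (162 - 11970000))/4 = (0 - 1*(-11969838))/4 = (0 + 11969838)/4 = (¼)*11969838 = 5984919/2 ≈ 2.9925e+6)
U + a(117, -161) = 5984919/2 + (½)*117 = 5984919/2 + 117/2 = 2992518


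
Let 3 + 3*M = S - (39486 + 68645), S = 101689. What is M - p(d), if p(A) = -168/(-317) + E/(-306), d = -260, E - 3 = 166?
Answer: -208390465/97002 ≈ -2148.3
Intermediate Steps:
E = 169 (E = 3 + 166 = 169)
p(A) = -2165/97002 (p(A) = -168/(-317) + 169/(-306) = -168*(-1/317) + 169*(-1/306) = 168/317 - 169/306 = -2165/97002)
M = -6445/3 (M = -1 + (101689 - (39486 + 68645))/3 = -1 + (101689 - 1*108131)/3 = -1 + (101689 - 108131)/3 = -1 + (⅓)*(-6442) = -1 - 6442/3 = -6445/3 ≈ -2148.3)
M - p(d) = -6445/3 - 1*(-2165/97002) = -6445/3 + 2165/97002 = -208390465/97002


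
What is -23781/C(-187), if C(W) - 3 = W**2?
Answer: -23781/34972 ≈ -0.68000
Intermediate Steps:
C(W) = 3 + W**2
-23781/C(-187) = -23781/(3 + (-187)**2) = -23781/(3 + 34969) = -23781/34972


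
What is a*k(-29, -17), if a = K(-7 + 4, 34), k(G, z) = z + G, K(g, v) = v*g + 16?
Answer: 3956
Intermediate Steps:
K(g, v) = 16 + g*v (K(g, v) = g*v + 16 = 16 + g*v)
k(G, z) = G + z
a = -86 (a = 16 + (-7 + 4)*34 = 16 - 3*34 = 16 - 102 = -86)
a*k(-29, -17) = -86*(-29 - 17) = -86*(-46) = 3956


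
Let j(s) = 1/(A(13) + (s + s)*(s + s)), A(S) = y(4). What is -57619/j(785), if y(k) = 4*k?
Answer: -142025995004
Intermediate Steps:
A(S) = 16 (A(S) = 4*4 = 16)
j(s) = 1/(16 + 4*s²) (j(s) = 1/(16 + (s + s)*(s + s)) = 1/(16 + (2*s)*(2*s)) = 1/(16 + 4*s²))
-57619/j(785) = -57619/(1/(4*(4 + 785²))) = -57619/(1/(4*(4 + 616225))) = -57619/((¼)/616229) = -57619/((¼)*(1/616229)) = -57619/1/2464916 = -57619*2464916 = -142025995004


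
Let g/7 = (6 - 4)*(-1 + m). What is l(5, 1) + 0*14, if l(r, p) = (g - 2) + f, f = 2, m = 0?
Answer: -14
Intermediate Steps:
g = -14 (g = 7*((6 - 4)*(-1 + 0)) = 7*(2*(-1)) = 7*(-2) = -14)
l(r, p) = -14 (l(r, p) = (-14 - 2) + 2 = -16 + 2 = -14)
l(5, 1) + 0*14 = -14 + 0*14 = -14 + 0 = -14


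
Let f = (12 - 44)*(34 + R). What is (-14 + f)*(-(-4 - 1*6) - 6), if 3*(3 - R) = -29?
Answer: -18088/3 ≈ -6029.3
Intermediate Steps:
R = 38/3 (R = 3 - ⅓*(-29) = 3 + 29/3 = 38/3 ≈ 12.667)
f = -4480/3 (f = (12 - 44)*(34 + 38/3) = -32*140/3 = -4480/3 ≈ -1493.3)
(-14 + f)*(-(-4 - 1*6) - 6) = (-14 - 4480/3)*(-(-4 - 1*6) - 6) = -4522*(-(-4 - 6) - 6)/3 = -4522*(-1*(-10) - 6)/3 = -4522*(10 - 6)/3 = -4522/3*4 = -18088/3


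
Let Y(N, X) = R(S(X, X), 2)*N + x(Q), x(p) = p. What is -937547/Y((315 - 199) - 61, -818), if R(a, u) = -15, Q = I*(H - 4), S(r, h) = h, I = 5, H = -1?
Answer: 937547/850 ≈ 1103.0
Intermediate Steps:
Q = -25 (Q = 5*(-1 - 4) = 5*(-5) = -25)
Y(N, X) = -25 - 15*N (Y(N, X) = -15*N - 25 = -25 - 15*N)
-937547/Y((315 - 199) - 61, -818) = -937547/(-25 - 15*((315 - 199) - 61)) = -937547/(-25 - 15*(116 - 61)) = -937547/(-25 - 15*55) = -937547/(-25 - 825) = -937547/(-850) = -937547*(-1/850) = 937547/850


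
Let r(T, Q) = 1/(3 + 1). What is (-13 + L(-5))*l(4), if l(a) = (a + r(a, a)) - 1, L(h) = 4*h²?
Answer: 1131/4 ≈ 282.75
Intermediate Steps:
r(T, Q) = ¼ (r(T, Q) = 1/4 = ¼)
l(a) = -¾ + a (l(a) = (a + ¼) - 1 = (¼ + a) - 1 = -¾ + a)
(-13 + L(-5))*l(4) = (-13 + 4*(-5)²)*(-¾ + 4) = (-13 + 4*25)*(13/4) = (-13 + 100)*(13/4) = 87*(13/4) = 1131/4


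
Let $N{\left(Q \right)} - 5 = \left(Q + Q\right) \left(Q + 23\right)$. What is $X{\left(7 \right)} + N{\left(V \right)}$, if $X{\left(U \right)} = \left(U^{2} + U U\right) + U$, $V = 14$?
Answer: $1146$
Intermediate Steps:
$X{\left(U \right)} = U + 2 U^{2}$ ($X{\left(U \right)} = \left(U^{2} + U^{2}\right) + U = 2 U^{2} + U = U + 2 U^{2}$)
$N{\left(Q \right)} = 5 + 2 Q \left(23 + Q\right)$ ($N{\left(Q \right)} = 5 + \left(Q + Q\right) \left(Q + 23\right) = 5 + 2 Q \left(23 + Q\right)$)
$X{\left(7 \right)} + N{\left(V \right)} = 7 \left(1 + 2 \cdot 7\right) + \left(5 + 2 \cdot 14^{2} + 46 \cdot 14\right) = 7 \left(1 + 14\right) + \left(5 + 2 \cdot 196 + 644\right) = 7 \cdot 15 + \left(5 + 392 + 644\right) = 105 + 1041 = 1146$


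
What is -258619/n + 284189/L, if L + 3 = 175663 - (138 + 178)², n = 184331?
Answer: 32780487883/13973027124 ≈ 2.3460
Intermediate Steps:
L = 75804 (L = -3 + (175663 - (138 + 178)²) = -3 + (175663 - 1*316²) = -3 + (175663 - 1*99856) = -3 + (175663 - 99856) = -3 + 75807 = 75804)
-258619/n + 284189/L = -258619/184331 + 284189/75804 = 32780487883/13973027124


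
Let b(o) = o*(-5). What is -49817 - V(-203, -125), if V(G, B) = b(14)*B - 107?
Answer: -58460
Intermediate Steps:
b(o) = -5*o
V(G, B) = -107 - 70*B (V(G, B) = (-5*14)*B - 107 = -70*B - 107 = -107 - 70*B)
-49817 - V(-203, -125) = -49817 - (-107 - 70*(-125)) = -49817 - (-107 + 8750) = -49817 - 1*8643 = -49817 - 8643 = -58460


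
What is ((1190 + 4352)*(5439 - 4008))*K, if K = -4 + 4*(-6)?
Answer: -222056856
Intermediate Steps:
K = -28 (K = -4 - 24 = -28)
((1190 + 4352)*(5439 - 4008))*K = ((1190 + 4352)*(5439 - 4008))*(-28) = (5542*1431)*(-28) = 7930602*(-28) = -222056856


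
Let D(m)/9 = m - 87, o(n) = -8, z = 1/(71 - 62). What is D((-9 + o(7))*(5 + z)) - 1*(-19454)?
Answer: 17889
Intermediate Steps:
z = 1/9 ≈ 0.11111
D(m) = -783 + 9*m (D(m) = 9*(m - 87) = 9*(-87 + m) = -783 + 9*m)
D((-9 + o(7))*(5 + z)) - 1*(-19454) = (-783 + 9*((-9 - 8)*(5 + 1/9))) - 1*(-19454) = (-783 + 9*(-17*46/9)) + 19454 = (-783 + 9*(-782/9)) + 19454 = (-783 - 782) + 19454 = -1565 + 19454 = 17889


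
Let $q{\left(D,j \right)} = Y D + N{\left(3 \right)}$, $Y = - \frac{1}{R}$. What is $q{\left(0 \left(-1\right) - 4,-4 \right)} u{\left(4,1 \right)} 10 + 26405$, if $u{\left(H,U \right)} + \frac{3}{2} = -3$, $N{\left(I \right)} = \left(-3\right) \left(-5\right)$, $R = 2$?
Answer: $25640$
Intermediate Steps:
$N{\left(I \right)} = 15$
$u{\left(H,U \right)} = - \frac{9}{2}$ ($u{\left(H,U \right)} = - \frac{3}{2} - 3 = - \frac{9}{2}$)
$Y = - \frac{1}{2} \approx -0.5$
$q{\left(D,j \right)} = 15 - \frac{D}{2}$ ($q{\left(D,j \right)} = - \frac{D}{2} + 15 = 15 - \frac{D}{2}$)
$q{\left(0 \left(-1\right) - 4,-4 \right)} u{\left(4,1 \right)} 10 + 26405 = \left(15 - \frac{0 \left(-1\right) - 4}{2}\right) \left(- \frac{9}{2}\right) 10 + 26405 = \left(15 - \frac{0 - 4}{2}\right) \left(- \frac{9}{2}\right) 10 + 26405 = \left(15 - -2\right) \left(- \frac{9}{2}\right) 10 + 26405 = \left(15 + 2\right) \left(- \frac{9}{2}\right) 10 + 26405 = 17 \left(- \frac{9}{2}\right) 10 + 26405 = \left(- \frac{153}{2}\right) 10 + 26405 = -765 + 26405 = 25640$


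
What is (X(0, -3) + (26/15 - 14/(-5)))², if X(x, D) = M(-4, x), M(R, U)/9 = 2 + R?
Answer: 40804/225 ≈ 181.35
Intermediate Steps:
M(R, U) = 18 + 9*R (M(R, U) = 9*(2 + R) = 18 + 9*R)
X(x, D) = -18 (X(x, D) = 18 + 9*(-4) = 18 - 36 = -18)
(X(0, -3) + (26/15 - 14/(-5)))² = (-18 + (26/15 - 14/(-5)))² = (-18 + (26*(1/15) - 14*(-⅕)))² = (-18 + (26/15 + 14/5))² = (-18 + 68/15)² = (-202/15)² = 40804/225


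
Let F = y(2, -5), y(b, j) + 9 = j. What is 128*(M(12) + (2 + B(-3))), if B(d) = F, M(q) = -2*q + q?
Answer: -3072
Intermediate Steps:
M(q) = -q
y(b, j) = -9 + j
F = -14 (F = -9 - 5 = -14)
B(d) = -14
128*(M(12) + (2 + B(-3))) = 128*(-1*12 + (2 - 14)) = 128*(-12 - 12) = 128*(-24) = -3072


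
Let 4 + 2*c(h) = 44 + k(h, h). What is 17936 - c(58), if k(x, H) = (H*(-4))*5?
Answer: 18496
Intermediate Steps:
k(x, H) = -20*H (k(x, H) = -4*H*5 = -20*H)
c(h) = 20 - 10*h (c(h) = -2 + (44 - 20*h)/2 = -2 + (22 - 10*h) = 20 - 10*h)
17936 - c(58) = 17936 - (20 - 10*58) = 17936 - (20 - 580) = 17936 - 1*(-560) = 17936 + 560 = 18496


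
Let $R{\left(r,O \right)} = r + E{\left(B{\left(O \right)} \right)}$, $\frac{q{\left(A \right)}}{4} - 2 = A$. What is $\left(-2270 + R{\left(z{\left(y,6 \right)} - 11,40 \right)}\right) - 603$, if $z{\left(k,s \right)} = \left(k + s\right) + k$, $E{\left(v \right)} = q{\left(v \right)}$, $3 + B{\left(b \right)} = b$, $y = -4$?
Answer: $-2730$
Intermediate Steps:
$B{\left(b \right)} = -3 + b$
$q{\left(A \right)} = 8 + 4 A$
$E{\left(v \right)} = 8 + 4 v$
$z{\left(k,s \right)} = s + 2 k$
$R{\left(r,O \right)} = -4 + r + 4 O$ ($R{\left(r,O \right)} = r + \left(8 + 4 \left(-3 + O\right)\right) = r + \left(8 + \left(-12 + 4 O\right)\right) = r + \left(-4 + 4 O\right) = -4 + r + 4 O$)
$\left(-2270 + R{\left(z{\left(y,6 \right)} - 11,40 \right)}\right) - 603 = \left(-2270 + \left(-4 + \left(\left(6 + 2 \left(-4\right)\right) - 11\right) + 4 \cdot 40\right)\right) - 603 = \left(-2270 + \left(-4 + \left(\left(6 - 8\right) - 11\right) + 160\right)\right) - 603 = \left(-2270 - -143\right) - 603 = \left(-2270 + 143\right) - 603 = -2127 - 603 = -2730$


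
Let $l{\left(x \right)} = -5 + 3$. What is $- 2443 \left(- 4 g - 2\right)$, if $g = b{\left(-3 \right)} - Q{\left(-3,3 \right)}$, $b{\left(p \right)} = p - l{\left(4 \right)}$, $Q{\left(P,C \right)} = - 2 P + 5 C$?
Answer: $-210098$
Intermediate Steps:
$l{\left(x \right)} = -2$
$b{\left(p \right)} = 2 + p$ ($b{\left(p \right)} = p - -2 = p + 2 = 2 + p$)
$g = -22$ ($g = \left(2 - 3\right) - \left(\left(-2\right) \left(-3\right) + 5 \cdot 3\right) = -1 - \left(6 + 15\right) = -1 - 21 = -22$)
$- 2443 \left(- 4 g - 2\right) = - 2443 \left(\left(-4\right) \left(-22\right) - 2\right) = - 2443 \left(88 - 2\right) = \left(-2443\right) 86 = -210098$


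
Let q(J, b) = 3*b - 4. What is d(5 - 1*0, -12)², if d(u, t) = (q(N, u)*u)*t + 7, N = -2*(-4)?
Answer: 426409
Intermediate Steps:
N = 8
q(J, b) = -4 + 3*b
d(u, t) = 7 + t*u*(-4 + 3*u) (d(u, t) = ((-4 + 3*u)*u)*t + 7 = (u*(-4 + 3*u))*t + 7 = t*u*(-4 + 3*u) + 7 = 7 + t*u*(-4 + 3*u))
d(5 - 1*0, -12)² = (7 - 12*(5 - 1*0)*(-4 + 3*(5 - 1*0)))² = (7 - 12*(5 + 0)*(-4 + 3*(5 + 0)))² = (7 - 12*5*(-4 + 3*5))² = (7 - 12*5*(-4 + 15))² = (7 - 12*5*11)² = (7 - 660)² = (-653)² = 426409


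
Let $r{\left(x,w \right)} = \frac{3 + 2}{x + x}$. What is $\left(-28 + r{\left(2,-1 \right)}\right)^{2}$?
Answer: $\frac{11449}{16} \approx 715.56$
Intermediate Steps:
$r{\left(x,w \right)} = \frac{5}{2 x}$
$\left(-28 + r{\left(2,-1 \right)}\right)^{2} = \left(-28 + \frac{5}{2 \cdot 2}\right)^{2} = \left(-28 + \frac{5}{2} \cdot \frac{1}{2}\right)^{2} = \left(-28 + \frac{5}{4}\right)^{2} = \left(- \frac{107}{4}\right)^{2} = \frac{11449}{16}$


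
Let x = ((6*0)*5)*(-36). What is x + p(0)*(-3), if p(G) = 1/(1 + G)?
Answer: -3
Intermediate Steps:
x = 0 (x = (0*5)*(-36) = 0*(-36) = 0)
x + p(0)*(-3) = 0 - 3/(1 + 0) = 0 - 3/1 = 0 + 1*(-3) = 0 - 3 = -3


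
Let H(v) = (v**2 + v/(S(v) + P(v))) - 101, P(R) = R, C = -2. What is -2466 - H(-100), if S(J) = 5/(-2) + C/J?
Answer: -15840815/1281 ≈ -12366.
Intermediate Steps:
S(J) = -5/2 - 2/J (S(J) = 5/(-2) - 2/J = 5*(-1/2) - 2/J = -5/2 - 2/J)
H(v) = -101 + v**2 + v/(-5/2 + v - 2/v) (H(v) = (v**2 + v/((-5/2 - 2/v) + v)) - 101 = (v**2 + v/(-5/2 + v - 2/v)) - 101 = -101 + v**2 + v/(-5/2 + v - 2/v))
-2466 - H(-100) = -2466 - (-404 - 505*(-100) + (-100)**2*(204 - 2*(-100)**2 + 5*(-100)))/(4 - 100*(5 - 2*(-100))) = -2466 - (-404 + 50500 + 10000*(204 - 2*10000 - 500))/(4 - 100*(5 + 200)) = -2466 - (-404 + 50500 + 10000*(204 - 20000 - 500))/(4 - 100*205) = -2466 - (-404 + 50500 + 10000*(-20296))/(4 - 20500) = -2466 - (-404 + 50500 - 202960000)/(-20496) = -2466 - (-1)*(-202909904)/20496 = -2466 - 1*12681869/1281 = -2466 - 12681869/1281 = -15840815/1281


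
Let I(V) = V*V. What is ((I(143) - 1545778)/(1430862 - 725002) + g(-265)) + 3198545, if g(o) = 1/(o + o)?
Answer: 119659342693077/37410580 ≈ 3.1985e+6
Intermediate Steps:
I(V) = V²
g(o) = 1/(2*o)
((I(143) - 1545778)/(1430862 - 725002) + g(-265)) + 3198545 = ((143² - 1545778)/(1430862 - 725002) + (½)/(-265)) + 3198545 = ((20449 - 1545778)/705860 + (½)*(-1/265)) + 3198545 = (-1525329*1/705860 - 1/530) + 3198545 = (-1525329/705860 - 1/530) + 3198545 = -80913023/37410580 + 3198545 = 119659342693077/37410580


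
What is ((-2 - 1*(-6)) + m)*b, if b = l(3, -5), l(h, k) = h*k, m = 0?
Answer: -60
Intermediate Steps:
b = -15 (b = 3*(-5) = -15)
((-2 - 1*(-6)) + m)*b = ((-2 - 1*(-6)) + 0)*(-15) = ((-2 + 6) + 0)*(-15) = (4 + 0)*(-15) = 4*(-15) = -60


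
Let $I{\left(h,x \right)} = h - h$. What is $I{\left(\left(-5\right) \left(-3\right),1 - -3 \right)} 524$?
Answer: $0$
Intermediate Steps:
$I{\left(h,x \right)} = 0$
$I{\left(\left(-5\right) \left(-3\right),1 - -3 \right)} 524 = 0 \cdot 524 = 0$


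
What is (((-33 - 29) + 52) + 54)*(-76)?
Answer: -3344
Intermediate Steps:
(((-33 - 29) + 52) + 54)*(-76) = ((-62 + 52) + 54)*(-76) = (-10 + 54)*(-76) = 44*(-76) = -3344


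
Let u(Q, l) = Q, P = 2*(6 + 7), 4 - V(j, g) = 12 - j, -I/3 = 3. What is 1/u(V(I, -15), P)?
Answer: -1/17 ≈ -0.058824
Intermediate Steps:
I = -9 (I = -3*3 = -9)
V(j, g) = -8 + j (V(j, g) = 4 - (12 - j) = 4 + (-12 + j) = -8 + j)
P = 26 (P = 2*13 = 26)
1/u(V(I, -15), P) = 1/(-8 - 9) = 1/(-17) = -1/17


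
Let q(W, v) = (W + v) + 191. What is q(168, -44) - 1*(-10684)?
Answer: 10999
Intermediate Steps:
q(W, v) = 191 + W + v
q(168, -44) - 1*(-10684) = (191 + 168 - 44) - 1*(-10684) = 315 + 10684 = 10999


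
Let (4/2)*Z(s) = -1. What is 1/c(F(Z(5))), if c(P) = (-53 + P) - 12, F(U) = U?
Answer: -2/131 ≈ -0.015267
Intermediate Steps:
Z(s) = -1/2 (Z(s) = (1/2)*(-1) = -1/2)
c(P) = -65 + P
1/c(F(Z(5))) = 1/(-65 - 1/2) = 1/(-131/2) = -2/131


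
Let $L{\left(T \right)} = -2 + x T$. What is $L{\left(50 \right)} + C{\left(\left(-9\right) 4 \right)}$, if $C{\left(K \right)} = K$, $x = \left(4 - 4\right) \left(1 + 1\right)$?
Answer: $-38$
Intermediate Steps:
$x = 0$ ($x = 0 \cdot 2 = 0$)
$L{\left(T \right)} = -2$ ($L{\left(T \right)} = -2 + 0 T = -2 + 0 = -2$)
$L{\left(50 \right)} + C{\left(\left(-9\right) 4 \right)} = -2 - 36 = -38$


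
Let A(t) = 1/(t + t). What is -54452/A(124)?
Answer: -13504096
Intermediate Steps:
A(t) = 1/(2*t)
-54452/A(124) = -54452/((½)/124) = -54452/((½)*(1/124)) = -54452/1/248 = -54452*248 = -1*13504096 = -13504096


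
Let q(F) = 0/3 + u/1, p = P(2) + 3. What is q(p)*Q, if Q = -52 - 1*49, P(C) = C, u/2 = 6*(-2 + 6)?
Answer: -4848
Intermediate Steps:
u = 48 (u = 2*(6*(-2 + 6)) = 2*(6*4) = 2*24 = 48)
Q = -101 (Q = -52 - 49 = -101)
p = 5 (p = 2 + 3 = 5)
q(F) = 48 (q(F) = 0/3 + 48/1 = 0*(⅓) + 48*1 = 0 + 48 = 48)
q(p)*Q = 48*(-101) = -4848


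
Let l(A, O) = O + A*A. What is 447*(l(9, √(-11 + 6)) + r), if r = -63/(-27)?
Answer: 37250 + 447*I*√5 ≈ 37250.0 + 999.52*I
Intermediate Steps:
l(A, O) = O + A²
r = 7/3 (r = -63*(-1/27) = 7/3 ≈ 2.3333)
447*(l(9, √(-11 + 6)) + r) = 447*((√(-11 + 6) + 9²) + 7/3) = 447*((√(-5) + 81) + 7/3) = 447*((I*√5 + 81) + 7/3) = 447*((81 + I*√5) + 7/3) = 447*(250/3 + I*√5) = 37250 + 447*I*√5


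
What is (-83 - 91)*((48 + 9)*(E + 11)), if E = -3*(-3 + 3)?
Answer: -109098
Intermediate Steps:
E = 0 (E = -3*0 = 0)
(-83 - 91)*((48 + 9)*(E + 11)) = (-83 - 91)*((48 + 9)*(0 + 11)) = -9918*11 = -174*627 = -109098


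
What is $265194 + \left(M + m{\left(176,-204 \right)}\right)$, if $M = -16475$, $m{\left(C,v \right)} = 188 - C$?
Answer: $248731$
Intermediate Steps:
$265194 + \left(M + m{\left(176,-204 \right)}\right) = 265194 + \left(-16475 + \left(188 - 176\right)\right) = 265194 + \left(-16475 + 12\right) = 265194 - 16463 = 248731$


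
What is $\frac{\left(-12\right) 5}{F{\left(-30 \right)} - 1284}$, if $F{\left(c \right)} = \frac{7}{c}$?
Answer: $\frac{1800}{38527} \approx 0.046721$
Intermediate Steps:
$\frac{\left(-12\right) 5}{F{\left(-30 \right)} - 1284} = \frac{\left(-12\right) 5}{\frac{7}{-30} - 1284} = \frac{1}{7 \left(- \frac{1}{30}\right) - 1284} \left(-60\right) = \frac{1}{- \frac{7}{30} - 1284} \left(-60\right) = \frac{1}{- \frac{38527}{30}} \left(-60\right) = \left(- \frac{30}{38527}\right) \left(-60\right) = \frac{1800}{38527}$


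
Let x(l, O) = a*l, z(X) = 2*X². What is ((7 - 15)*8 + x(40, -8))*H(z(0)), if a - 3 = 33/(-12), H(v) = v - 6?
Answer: 324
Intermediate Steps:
H(v) = -6 + v
a = ¼ (a = 3 + 33/(-12) = 3 + 33*(-1/12) = 3 - 11/4 = ¼ ≈ 0.25000)
x(l, O) = l/4
((7 - 15)*8 + x(40, -8))*H(z(0)) = ((7 - 15)*8 + (¼)*40)*(-6 + 2*0²) = (-8*8 + 10)*(-6 + 2*0) = (-64 + 10)*(-6 + 0) = -54*(-6) = 324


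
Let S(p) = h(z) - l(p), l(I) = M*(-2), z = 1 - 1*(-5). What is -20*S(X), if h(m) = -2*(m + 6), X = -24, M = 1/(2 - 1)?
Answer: 440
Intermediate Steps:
M = 1 (M = 1/1 = 1)
z = 6 (z = 1 + 5 = 6)
h(m) = -12 - 2*m (h(m) = -2*(6 + m) = -12 - 2*m)
l(I) = -2 (l(I) = 1*(-2) = -2)
S(p) = -22 (S(p) = (-12 - 2*6) - 1*(-2) = (-12 - 12) + 2 = -24 + 2 = -22)
-20*S(X) = -20*(-22) = 440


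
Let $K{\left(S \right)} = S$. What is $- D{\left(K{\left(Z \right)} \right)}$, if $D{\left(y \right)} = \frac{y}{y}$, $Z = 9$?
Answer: $-1$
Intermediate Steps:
$D{\left(y \right)} = 1$
$- D{\left(K{\left(Z \right)} \right)} = \left(-1\right) 1 = -1$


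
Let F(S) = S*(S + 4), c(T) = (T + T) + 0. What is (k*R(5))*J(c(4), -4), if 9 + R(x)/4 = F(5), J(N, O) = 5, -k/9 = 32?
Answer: -207360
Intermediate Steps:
k = -288 (k = -9*32 = -288)
c(T) = 2*T (c(T) = 2*T + 0 = 2*T)
F(S) = S*(4 + S)
R(x) = 144 (R(x) = -36 + 4*(5*(4 + 5)) = -36 + 4*(5*9) = -36 + 4*45 = -36 + 180 = 144)
(k*R(5))*J(c(4), -4) = -288*144*5 = -41472*5 = -207360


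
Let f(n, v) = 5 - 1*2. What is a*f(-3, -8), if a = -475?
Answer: -1425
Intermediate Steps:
f(n, v) = 3 (f(n, v) = 5 - 2 = 3)
a*f(-3, -8) = -475*3 = -1425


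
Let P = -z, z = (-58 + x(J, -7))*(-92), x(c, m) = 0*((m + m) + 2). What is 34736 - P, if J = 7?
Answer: 40072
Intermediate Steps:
x(c, m) = 0 (x(c, m) = 0*(2*m + 2) = 0*(2 + 2*m) = 0)
z = 5336 (z = (-58 + 0)*(-92) = -58*(-92) = 5336)
P = -5336 (P = -1*5336 = -5336)
34736 - P = 34736 - 1*(-5336) = 34736 + 5336 = 40072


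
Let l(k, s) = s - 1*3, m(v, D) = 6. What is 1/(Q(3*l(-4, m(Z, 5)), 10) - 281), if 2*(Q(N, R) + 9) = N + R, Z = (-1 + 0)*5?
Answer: -2/561 ≈ -0.0035651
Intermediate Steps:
Z = -5 (Z = -1*5 = -5)
l(k, s) = -3 + s (l(k, s) = s - 3 = -3 + s)
Q(N, R) = -9 + N/2 + R/2 (Q(N, R) = -9 + (N + R)/2 = -9 + (N/2 + R/2) = -9 + N/2 + R/2)
1/(Q(3*l(-4, m(Z, 5)), 10) - 281) = 1/((-9 + (3*(-3 + 6))/2 + (½)*10) - 281) = 1/((-9 + (3*3)/2 + 5) - 281) = 1/((-9 + (½)*9 + 5) - 281) = 1/((-9 + 9/2 + 5) - 281) = 1/(½ - 281) = 1/(-561/2) = -2/561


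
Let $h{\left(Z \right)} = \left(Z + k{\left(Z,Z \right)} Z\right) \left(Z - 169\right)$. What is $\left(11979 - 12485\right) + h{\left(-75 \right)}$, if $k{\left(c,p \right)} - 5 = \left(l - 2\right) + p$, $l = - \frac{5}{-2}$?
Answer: $-1254056$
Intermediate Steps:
$l = \frac{5}{2}$ ($l = \left(-5\right) \left(- \frac{1}{2}\right) = \frac{5}{2} \approx 2.5$)
$k{\left(c,p \right)} = \frac{11}{2} + p$ ($k{\left(c,p \right)} = 5 + \left(\left(\frac{5}{2} - 2\right) + p\right) = 5 + \left(\frac{1}{2} + p\right) = \frac{11}{2} + p$)
$h{\left(Z \right)} = \left(-169 + Z\right) \left(Z + Z \left(\frac{11}{2} + Z\right)\right)$ ($h{\left(Z \right)} = \left(Z + \left(\frac{11}{2} + Z\right) Z\right) \left(Z - 169\right) = \left(Z + Z \left(\frac{11}{2} + Z\right)\right) \left(-169 + Z\right) = \left(-169 + Z\right) \left(Z + Z \left(\frac{11}{2} + Z\right)\right)$)
$\left(11979 - 12485\right) + h{\left(-75 \right)} = \left(11979 - 12485\right) + \frac{1}{2} \left(-75\right) \left(-2197 - -24375 + 2 \left(-75\right)^{2}\right) = \left(11979 - 12485\right) + \frac{1}{2} \left(-75\right) \left(-2197 + 24375 + 2 \cdot 5625\right) = -506 + \frac{1}{2} \left(-75\right) \left(-2197 + 24375 + 11250\right) = -506 + \frac{1}{2} \left(-75\right) 33428 = -506 - 1253550 = -1254056$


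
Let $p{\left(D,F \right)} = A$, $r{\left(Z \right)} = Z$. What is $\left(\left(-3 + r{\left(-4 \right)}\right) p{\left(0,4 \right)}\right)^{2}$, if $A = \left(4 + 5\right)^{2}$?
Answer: $321489$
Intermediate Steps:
$A = 81$ ($A = 9^{2} = 81$)
$p{\left(D,F \right)} = 81$
$\left(\left(-3 + r{\left(-4 \right)}\right) p{\left(0,4 \right)}\right)^{2} = \left(\left(-3 - 4\right) 81\right)^{2} = \left(\left(-7\right) 81\right)^{2} = \left(-567\right)^{2} = 321489$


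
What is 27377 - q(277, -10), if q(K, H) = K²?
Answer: -49352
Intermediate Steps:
27377 - q(277, -10) = 27377 - 1*277² = 27377 - 1*76729 = 27377 - 76729 = -49352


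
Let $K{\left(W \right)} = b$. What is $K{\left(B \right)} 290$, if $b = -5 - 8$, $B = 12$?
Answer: $-3770$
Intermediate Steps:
$b = -13$
$K{\left(W \right)} = -13$
$K{\left(B \right)} 290 = \left(-13\right) 290 = -3770$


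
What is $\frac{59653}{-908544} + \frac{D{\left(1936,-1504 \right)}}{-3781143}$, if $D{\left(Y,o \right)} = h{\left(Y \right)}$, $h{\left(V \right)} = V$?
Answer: $- \frac{75771821521}{1145111595264} \approx -0.06617$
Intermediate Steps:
$D{\left(Y,o \right)} = Y$
$\frac{59653}{-908544} + \frac{D{\left(1936,-1504 \right)}}{-3781143} = \frac{59653}{-908544} + \frac{1936}{-3781143} = 59653 \left(- \frac{1}{908544}\right) + 1936 \left(- \frac{1}{3781143}\right) = - \frac{59653}{908544} - \frac{1936}{3781143} = - \frac{75771821521}{1145111595264}$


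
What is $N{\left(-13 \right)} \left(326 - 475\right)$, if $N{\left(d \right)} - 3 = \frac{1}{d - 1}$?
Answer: $- \frac{6109}{14} \approx -436.36$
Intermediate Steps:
$N{\left(d \right)} = 3 + \frac{1}{-1 + d}$ ($N{\left(d \right)} = 3 + \frac{1}{d - 1} = 3 + \frac{1}{-1 + d}$)
$N{\left(-13 \right)} \left(326 - 475\right) = \frac{-2 + 3 \left(-13\right)}{-1 - 13} \left(326 - 475\right) = \frac{-2 - 39}{-14} \left(-149\right) = \left(- \frac{1}{14}\right) \left(-41\right) \left(-149\right) = \frac{41}{14} \left(-149\right) = - \frac{6109}{14}$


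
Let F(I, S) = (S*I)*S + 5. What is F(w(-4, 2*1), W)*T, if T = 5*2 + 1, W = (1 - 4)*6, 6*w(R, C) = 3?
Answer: 1837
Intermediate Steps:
w(R, C) = ½ (w(R, C) = (⅙)*3 = ½)
W = -18 (W = -3*6 = -18)
F(I, S) = 5 + I*S² (F(I, S) = (I*S)*S + 5 = I*S² + 5 = 5 + I*S²)
T = 11 (T = 10 + 1 = 11)
F(w(-4, 2*1), W)*T = (5 + (½)*(-18)²)*11 = (5 + (½)*324)*11 = (5 + 162)*11 = 167*11 = 1837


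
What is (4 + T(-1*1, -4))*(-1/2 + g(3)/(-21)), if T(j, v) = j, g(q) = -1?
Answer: -19/14 ≈ -1.3571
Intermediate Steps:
(4 + T(-1*1, -4))*(-1/2 + g(3)/(-21)) = (4 - 1*1)*(-1/2 - 1/(-21)) = (4 - 1)*(-1*1/2 - 1*(-1/21)) = 3*(-1/2 + 1/21) = 3*(-19/42) = -19/14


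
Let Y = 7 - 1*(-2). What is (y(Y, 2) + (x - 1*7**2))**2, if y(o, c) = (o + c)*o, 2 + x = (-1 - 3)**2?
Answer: 4096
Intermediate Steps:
x = 14 (x = -2 + (-1 - 3)**2 = -2 + (-4)**2 = -2 + 16 = 14)
Y = 9 (Y = 7 + 2 = 9)
y(o, c) = o*(c + o) (y(o, c) = (c + o)*o = o*(c + o))
(y(Y, 2) + (x - 1*7**2))**2 = (9*(2 + 9) + (14 - 1*7**2))**2 = (9*11 + (14 - 1*49))**2 = (99 + (14 - 49))**2 = (99 - 35)**2 = 64**2 = 4096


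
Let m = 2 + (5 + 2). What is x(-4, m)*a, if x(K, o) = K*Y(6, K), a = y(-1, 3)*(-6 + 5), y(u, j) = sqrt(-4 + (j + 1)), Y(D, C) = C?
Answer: 0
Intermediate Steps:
y(u, j) = sqrt(-3 + j) (y(u, j) = sqrt(-4 + (1 + j)) = sqrt(-3 + j))
m = 9 (m = 2 + 7 = 9)
a = 0 (a = sqrt(-3 + 3)*(-6 + 5) = sqrt(0)*(-1) = 0*(-1) = 0)
x(K, o) = K**2 (x(K, o) = K*K = K**2)
x(-4, m)*a = (-4)**2*0 = 16*0 = 0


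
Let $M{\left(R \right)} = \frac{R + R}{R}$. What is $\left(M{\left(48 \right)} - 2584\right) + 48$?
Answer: $-2534$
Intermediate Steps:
$M{\left(R \right)} = 2$ ($M{\left(R \right)} = \frac{2 R}{R} = 2$)
$\left(M{\left(48 \right)} - 2584\right) + 48 = \left(2 - 2584\right) + 48 = -2582 + 48 = -2534$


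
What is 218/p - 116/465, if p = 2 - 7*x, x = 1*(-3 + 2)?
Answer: 33442/1395 ≈ 23.973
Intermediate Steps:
x = -1 (x = 1*(-1) = -1)
p = 9 (p = 2 - 7*(-1) = 2 + 7 = 9)
218/p - 116/465 = 218/9 - 116/465 = 33442/1395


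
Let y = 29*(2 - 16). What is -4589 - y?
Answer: -4183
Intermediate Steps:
y = -406 (y = 29*(-14) = -406)
-4589 - y = -4589 - 1*(-406) = -4589 + 406 = -4183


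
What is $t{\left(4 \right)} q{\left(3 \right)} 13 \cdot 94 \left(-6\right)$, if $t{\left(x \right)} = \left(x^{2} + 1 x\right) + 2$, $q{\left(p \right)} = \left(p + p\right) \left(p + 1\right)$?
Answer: $-3871296$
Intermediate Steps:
$q{\left(p \right)} = 2 p \left(1 + p\right)$
$t{\left(x \right)} = 2 + x + x^{2}$ ($t{\left(x \right)} = \left(x^{2} + x\right) + 2 = \left(x + x^{2}\right) + 2 = 2 + x + x^{2}$)
$t{\left(4 \right)} q{\left(3 \right)} 13 \cdot 94 \left(-6\right) = \left(2 + 4 + 4^{2}\right) 2 \cdot 3 \left(1 + 3\right) 13 \cdot 94 \left(-6\right) = \left(2 + 4 + 16\right) 2 \cdot 3 \cdot 4 \cdot 13 \left(-564\right) = 22 \cdot 24 \cdot 13 \left(-564\right) = 528 \cdot 13 \left(-564\right) = 6864 \left(-564\right) = -3871296$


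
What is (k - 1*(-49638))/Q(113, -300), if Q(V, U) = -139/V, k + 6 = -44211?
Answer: -4407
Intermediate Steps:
k = -44217 (k = -6 - 44211 = -44217)
(k - 1*(-49638))/Q(113, -300) = (-44217 - 1*(-49638))/((-139/113)) = (-44217 + 49638)/((-139*1/113)) = 5421/(-139/113) = 5421*(-113/139) = -4407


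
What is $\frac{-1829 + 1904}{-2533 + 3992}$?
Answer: $\frac{75}{1459} \approx 0.051405$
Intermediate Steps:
$\frac{-1829 + 1904}{-2533 + 3992} = \frac{75}{1459}$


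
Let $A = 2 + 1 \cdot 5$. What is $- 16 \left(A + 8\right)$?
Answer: $-240$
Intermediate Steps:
$A = 7$ ($A = 2 + 5 = 7$)
$- 16 \left(A + 8\right) = - 16 \left(7 + 8\right) = \left(-16\right) 15 = -240$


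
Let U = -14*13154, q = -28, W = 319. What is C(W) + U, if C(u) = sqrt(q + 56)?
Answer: -184156 + 2*sqrt(7) ≈ -1.8415e+5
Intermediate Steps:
U = -184156
C(u) = 2*sqrt(7) (C(u) = sqrt(-28 + 56) = sqrt(28) = 2*sqrt(7))
C(W) + U = 2*sqrt(7) - 184156 = -184156 + 2*sqrt(7)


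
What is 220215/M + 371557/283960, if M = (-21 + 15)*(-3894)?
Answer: 5934442429/552870120 ≈ 10.734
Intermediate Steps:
M = 23364 (M = -6*(-3894) = 23364)
220215/M + 371557/283960 = 220215/23364 + 371557/283960 = 220215*(1/23364) + 371557*(1/283960) = 73405/7788 + 371557/283960 = 5934442429/552870120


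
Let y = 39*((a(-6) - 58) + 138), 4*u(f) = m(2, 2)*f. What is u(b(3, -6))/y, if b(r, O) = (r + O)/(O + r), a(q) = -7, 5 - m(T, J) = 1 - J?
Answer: 1/1898 ≈ 0.00052687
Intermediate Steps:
m(T, J) = 4 + J (m(T, J) = 5 - (1 - J) = 5 + (-1 + J) = 4 + J)
b(r, O) = 1 (b(r, O) = (O + r)/(O + r) = 1)
u(f) = 3*f/2 (u(f) = ((4 + 2)*f)/4 = (6*f)/4 = 3*f/2)
y = 2847 (y = 39*((-7 - 58) + 138) = 39*(-65 + 138) = 39*73 = 2847)
u(b(3, -6))/y = ((3/2)*1)/2847 = (3/2)*(1/2847) = 1/1898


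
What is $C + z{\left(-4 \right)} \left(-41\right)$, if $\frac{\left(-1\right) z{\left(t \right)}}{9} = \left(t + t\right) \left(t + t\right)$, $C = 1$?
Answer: $23617$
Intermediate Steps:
$z{\left(t \right)} = - 36 t^{2}$ ($z{\left(t \right)} = - 9 \left(t + t\right) \left(t + t\right) = - 9 \cdot 2 t 2 t = - 9 \cdot 4 t^{2} = - 36 t^{2}$)
$C + z{\left(-4 \right)} \left(-41\right) = 1 + - 36 \left(-4\right)^{2} \left(-41\right) = 1 + \left(-36\right) 16 \left(-41\right) = 1 - -23616 = 1 + 23616 = 23617$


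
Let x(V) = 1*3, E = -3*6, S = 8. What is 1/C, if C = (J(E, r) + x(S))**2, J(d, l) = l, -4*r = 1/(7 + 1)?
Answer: 1024/9025 ≈ 0.11346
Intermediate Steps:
E = -18
x(V) = 3
r = -1/32 (r = -1/(4*(7 + 1)) = -1/4/8 = -1/4*1/8 = -1/32 ≈ -0.031250)
C = 9025/1024 (C = (-1/32 + 3)**2 = (95/32)**2 = 9025/1024 ≈ 8.8135)
1/C = 1/(9025/1024) = 1024/9025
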